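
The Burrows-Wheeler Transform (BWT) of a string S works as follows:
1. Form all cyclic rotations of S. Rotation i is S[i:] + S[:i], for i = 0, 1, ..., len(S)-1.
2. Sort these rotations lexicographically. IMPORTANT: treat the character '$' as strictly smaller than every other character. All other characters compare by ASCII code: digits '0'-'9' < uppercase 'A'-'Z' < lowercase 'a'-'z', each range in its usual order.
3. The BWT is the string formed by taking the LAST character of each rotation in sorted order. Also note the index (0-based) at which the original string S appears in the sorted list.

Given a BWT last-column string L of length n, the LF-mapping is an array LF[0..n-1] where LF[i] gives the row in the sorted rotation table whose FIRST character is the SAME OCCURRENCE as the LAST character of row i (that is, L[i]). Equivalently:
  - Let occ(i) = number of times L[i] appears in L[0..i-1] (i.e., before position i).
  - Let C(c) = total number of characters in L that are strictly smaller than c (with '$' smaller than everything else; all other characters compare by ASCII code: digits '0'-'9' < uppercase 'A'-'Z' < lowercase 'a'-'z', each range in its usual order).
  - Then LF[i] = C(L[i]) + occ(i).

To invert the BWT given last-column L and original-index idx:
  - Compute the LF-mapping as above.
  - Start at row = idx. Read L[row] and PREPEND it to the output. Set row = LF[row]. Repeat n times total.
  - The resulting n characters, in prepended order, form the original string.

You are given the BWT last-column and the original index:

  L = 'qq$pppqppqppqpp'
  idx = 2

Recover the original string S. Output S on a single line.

LF mapping: 10 11 0 1 2 3 12 4 5 13 6 7 14 8 9
Walk LF starting at row 2, prepending L[row]:
  step 1: row=2, L[2]='$', prepend. Next row=LF[2]=0
  step 2: row=0, L[0]='q', prepend. Next row=LF[0]=10
  step 3: row=10, L[10]='p', prepend. Next row=LF[10]=6
  step 4: row=6, L[6]='q', prepend. Next row=LF[6]=12
  step 5: row=12, L[12]='q', prepend. Next row=LF[12]=14
  step 6: row=14, L[14]='p', prepend. Next row=LF[14]=9
  step 7: row=9, L[9]='q', prepend. Next row=LF[9]=13
  step 8: row=13, L[13]='p', prepend. Next row=LF[13]=8
  step 9: row=8, L[8]='p', prepend. Next row=LF[8]=5
  step 10: row=5, L[5]='p', prepend. Next row=LF[5]=3
  step 11: row=3, L[3]='p', prepend. Next row=LF[3]=1
  step 12: row=1, L[1]='q', prepend. Next row=LF[1]=11
  step 13: row=11, L[11]='p', prepend. Next row=LF[11]=7
  step 14: row=7, L[7]='p', prepend. Next row=LF[7]=4
  step 15: row=4, L[4]='p', prepend. Next row=LF[4]=2
Reversed output: pppqppppqpqqpq$

Answer: pppqppppqpqqpq$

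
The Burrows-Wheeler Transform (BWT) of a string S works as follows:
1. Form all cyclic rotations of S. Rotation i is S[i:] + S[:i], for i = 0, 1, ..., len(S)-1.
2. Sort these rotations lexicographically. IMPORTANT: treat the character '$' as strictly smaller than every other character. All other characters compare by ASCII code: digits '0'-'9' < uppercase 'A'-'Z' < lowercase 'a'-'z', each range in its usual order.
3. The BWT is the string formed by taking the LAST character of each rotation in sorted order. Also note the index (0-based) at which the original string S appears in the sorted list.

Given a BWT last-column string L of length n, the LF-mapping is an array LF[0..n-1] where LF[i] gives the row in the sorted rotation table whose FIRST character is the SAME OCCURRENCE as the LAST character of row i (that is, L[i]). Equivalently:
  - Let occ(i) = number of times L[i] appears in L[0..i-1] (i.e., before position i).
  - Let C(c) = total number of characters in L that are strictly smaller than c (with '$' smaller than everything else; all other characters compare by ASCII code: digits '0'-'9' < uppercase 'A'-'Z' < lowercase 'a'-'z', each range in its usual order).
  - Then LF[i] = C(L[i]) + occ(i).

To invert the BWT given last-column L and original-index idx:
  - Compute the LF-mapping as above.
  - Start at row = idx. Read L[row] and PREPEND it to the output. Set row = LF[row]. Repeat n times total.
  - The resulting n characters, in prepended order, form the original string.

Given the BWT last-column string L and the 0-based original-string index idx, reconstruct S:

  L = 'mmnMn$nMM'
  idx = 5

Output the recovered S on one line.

Answer: mMMnnMnm$

Derivation:
LF mapping: 4 5 6 1 7 0 8 2 3
Walk LF starting at row 5, prepending L[row]:
  step 1: row=5, L[5]='$', prepend. Next row=LF[5]=0
  step 2: row=0, L[0]='m', prepend. Next row=LF[0]=4
  step 3: row=4, L[4]='n', prepend. Next row=LF[4]=7
  step 4: row=7, L[7]='M', prepend. Next row=LF[7]=2
  step 5: row=2, L[2]='n', prepend. Next row=LF[2]=6
  step 6: row=6, L[6]='n', prepend. Next row=LF[6]=8
  step 7: row=8, L[8]='M', prepend. Next row=LF[8]=3
  step 8: row=3, L[3]='M', prepend. Next row=LF[3]=1
  step 9: row=1, L[1]='m', prepend. Next row=LF[1]=5
Reversed output: mMMnnMnm$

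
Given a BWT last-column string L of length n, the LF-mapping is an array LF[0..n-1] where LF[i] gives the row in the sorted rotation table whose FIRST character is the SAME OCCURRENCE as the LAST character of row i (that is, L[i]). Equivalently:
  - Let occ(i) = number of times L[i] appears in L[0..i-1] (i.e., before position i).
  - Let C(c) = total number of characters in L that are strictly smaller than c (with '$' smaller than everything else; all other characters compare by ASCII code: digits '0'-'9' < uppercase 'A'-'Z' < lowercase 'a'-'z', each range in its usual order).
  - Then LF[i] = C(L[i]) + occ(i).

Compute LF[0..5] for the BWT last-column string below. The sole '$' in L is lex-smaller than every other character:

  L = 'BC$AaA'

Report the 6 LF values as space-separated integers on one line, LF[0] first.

Answer: 3 4 0 1 5 2

Derivation:
Char counts: '$':1, 'A':2, 'B':1, 'C':1, 'a':1
C (first-col start): C('$')=0, C('A')=1, C('B')=3, C('C')=4, C('a')=5
L[0]='B': occ=0, LF[0]=C('B')+0=3+0=3
L[1]='C': occ=0, LF[1]=C('C')+0=4+0=4
L[2]='$': occ=0, LF[2]=C('$')+0=0+0=0
L[3]='A': occ=0, LF[3]=C('A')+0=1+0=1
L[4]='a': occ=0, LF[4]=C('a')+0=5+0=5
L[5]='A': occ=1, LF[5]=C('A')+1=1+1=2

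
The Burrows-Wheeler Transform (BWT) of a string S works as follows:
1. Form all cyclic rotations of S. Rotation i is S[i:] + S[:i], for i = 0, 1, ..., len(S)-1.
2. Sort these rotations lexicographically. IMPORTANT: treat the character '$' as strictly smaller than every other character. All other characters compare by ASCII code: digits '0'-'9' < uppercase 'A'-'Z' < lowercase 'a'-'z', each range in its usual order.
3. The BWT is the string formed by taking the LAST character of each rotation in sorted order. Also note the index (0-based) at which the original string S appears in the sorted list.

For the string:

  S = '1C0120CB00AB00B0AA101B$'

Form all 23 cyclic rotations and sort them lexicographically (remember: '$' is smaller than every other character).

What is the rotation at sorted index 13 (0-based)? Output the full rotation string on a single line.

All 23 rotations (rotation i = S[i:]+S[:i]):
  rot[0] = 1C0120CB00AB00B0AA101B$
  rot[1] = C0120CB00AB00B0AA101B$1
  rot[2] = 0120CB00AB00B0AA101B$1C
  rot[3] = 120CB00AB00B0AA101B$1C0
  rot[4] = 20CB00AB00B0AA101B$1C01
  rot[5] = 0CB00AB00B0AA101B$1C012
  rot[6] = CB00AB00B0AA101B$1C0120
  rot[7] = B00AB00B0AA101B$1C0120C
  rot[8] = 00AB00B0AA101B$1C0120CB
  rot[9] = 0AB00B0AA101B$1C0120CB0
  rot[10] = AB00B0AA101B$1C0120CB00
  rot[11] = B00B0AA101B$1C0120CB00A
  rot[12] = 00B0AA101B$1C0120CB00AB
  rot[13] = 0B0AA101B$1C0120CB00AB0
  rot[14] = B0AA101B$1C0120CB00AB00
  rot[15] = 0AA101B$1C0120CB00AB00B
  rot[16] = AA101B$1C0120CB00AB00B0
  rot[17] = A101B$1C0120CB00AB00B0A
  rot[18] = 101B$1C0120CB00AB00B0AA
  rot[19] = 01B$1C0120CB00AB00B0AA1
  rot[20] = 1B$1C0120CB00AB00B0AA10
  rot[21] = B$1C0120CB00AB00B0AA101
  rot[22] = $1C0120CB00AB00B0AA101B
Sorted (with $ < everything):
  sorted[0] = $1C0120CB00AB00B0AA101B
  sorted[1] = 00AB00B0AA101B$1C0120CB
  sorted[2] = 00B0AA101B$1C0120CB00AB
  sorted[3] = 0120CB00AB00B0AA101B$1C
  sorted[4] = 01B$1C0120CB00AB00B0AA1
  sorted[5] = 0AA101B$1C0120CB00AB00B
  sorted[6] = 0AB00B0AA101B$1C0120CB0
  sorted[7] = 0B0AA101B$1C0120CB00AB0
  sorted[8] = 0CB00AB00B0AA101B$1C012
  sorted[9] = 101B$1C0120CB00AB00B0AA
  sorted[10] = 120CB00AB00B0AA101B$1C0
  sorted[11] = 1B$1C0120CB00AB00B0AA10
  sorted[12] = 1C0120CB00AB00B0AA101B$
  sorted[13] = 20CB00AB00B0AA101B$1C01
  sorted[14] = A101B$1C0120CB00AB00B0A
  sorted[15] = AA101B$1C0120CB00AB00B0
  sorted[16] = AB00B0AA101B$1C0120CB00
  sorted[17] = B$1C0120CB00AB00B0AA101
  sorted[18] = B00AB00B0AA101B$1C0120C
  sorted[19] = B00B0AA101B$1C0120CB00A
  sorted[20] = B0AA101B$1C0120CB00AB00
  sorted[21] = C0120CB00AB00B0AA101B$1
  sorted[22] = CB00AB00B0AA101B$1C0120
sorted[13] = 20CB00AB00B0AA101B$1C01

Answer: 20CB00AB00B0AA101B$1C01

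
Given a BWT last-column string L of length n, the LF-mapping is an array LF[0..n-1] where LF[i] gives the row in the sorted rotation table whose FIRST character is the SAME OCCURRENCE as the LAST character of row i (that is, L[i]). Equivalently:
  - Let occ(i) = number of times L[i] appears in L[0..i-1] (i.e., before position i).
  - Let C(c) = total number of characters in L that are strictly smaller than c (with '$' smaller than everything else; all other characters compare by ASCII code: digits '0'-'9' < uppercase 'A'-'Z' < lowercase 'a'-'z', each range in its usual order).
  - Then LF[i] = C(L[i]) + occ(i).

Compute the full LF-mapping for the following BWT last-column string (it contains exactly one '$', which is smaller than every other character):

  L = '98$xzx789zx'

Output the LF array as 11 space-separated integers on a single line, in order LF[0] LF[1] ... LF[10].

Char counts: '$':1, '7':1, '8':2, '9':2, 'x':3, 'z':2
C (first-col start): C('$')=0, C('7')=1, C('8')=2, C('9')=4, C('x')=6, C('z')=9
L[0]='9': occ=0, LF[0]=C('9')+0=4+0=4
L[1]='8': occ=0, LF[1]=C('8')+0=2+0=2
L[2]='$': occ=0, LF[2]=C('$')+0=0+0=0
L[3]='x': occ=0, LF[3]=C('x')+0=6+0=6
L[4]='z': occ=0, LF[4]=C('z')+0=9+0=9
L[5]='x': occ=1, LF[5]=C('x')+1=6+1=7
L[6]='7': occ=0, LF[6]=C('7')+0=1+0=1
L[7]='8': occ=1, LF[7]=C('8')+1=2+1=3
L[8]='9': occ=1, LF[8]=C('9')+1=4+1=5
L[9]='z': occ=1, LF[9]=C('z')+1=9+1=10
L[10]='x': occ=2, LF[10]=C('x')+2=6+2=8

Answer: 4 2 0 6 9 7 1 3 5 10 8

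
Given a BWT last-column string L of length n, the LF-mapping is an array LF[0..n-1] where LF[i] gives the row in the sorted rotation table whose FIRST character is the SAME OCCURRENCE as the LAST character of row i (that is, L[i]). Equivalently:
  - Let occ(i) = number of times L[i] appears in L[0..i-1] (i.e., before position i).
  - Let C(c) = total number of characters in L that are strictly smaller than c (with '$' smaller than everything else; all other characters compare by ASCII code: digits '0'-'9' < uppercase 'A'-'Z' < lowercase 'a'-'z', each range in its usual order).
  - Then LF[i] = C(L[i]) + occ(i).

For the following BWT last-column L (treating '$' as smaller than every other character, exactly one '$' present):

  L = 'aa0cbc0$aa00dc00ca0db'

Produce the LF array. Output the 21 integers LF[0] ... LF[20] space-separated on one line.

Answer: 8 9 1 15 13 16 2 0 10 11 3 4 19 17 5 6 18 12 7 20 14

Derivation:
Char counts: '$':1, '0':7, 'a':5, 'b':2, 'c':4, 'd':2
C (first-col start): C('$')=0, C('0')=1, C('a')=8, C('b')=13, C('c')=15, C('d')=19
L[0]='a': occ=0, LF[0]=C('a')+0=8+0=8
L[1]='a': occ=1, LF[1]=C('a')+1=8+1=9
L[2]='0': occ=0, LF[2]=C('0')+0=1+0=1
L[3]='c': occ=0, LF[3]=C('c')+0=15+0=15
L[4]='b': occ=0, LF[4]=C('b')+0=13+0=13
L[5]='c': occ=1, LF[5]=C('c')+1=15+1=16
L[6]='0': occ=1, LF[6]=C('0')+1=1+1=2
L[7]='$': occ=0, LF[7]=C('$')+0=0+0=0
L[8]='a': occ=2, LF[8]=C('a')+2=8+2=10
L[9]='a': occ=3, LF[9]=C('a')+3=8+3=11
L[10]='0': occ=2, LF[10]=C('0')+2=1+2=3
L[11]='0': occ=3, LF[11]=C('0')+3=1+3=4
L[12]='d': occ=0, LF[12]=C('d')+0=19+0=19
L[13]='c': occ=2, LF[13]=C('c')+2=15+2=17
L[14]='0': occ=4, LF[14]=C('0')+4=1+4=5
L[15]='0': occ=5, LF[15]=C('0')+5=1+5=6
L[16]='c': occ=3, LF[16]=C('c')+3=15+3=18
L[17]='a': occ=4, LF[17]=C('a')+4=8+4=12
L[18]='0': occ=6, LF[18]=C('0')+6=1+6=7
L[19]='d': occ=1, LF[19]=C('d')+1=19+1=20
L[20]='b': occ=1, LF[20]=C('b')+1=13+1=14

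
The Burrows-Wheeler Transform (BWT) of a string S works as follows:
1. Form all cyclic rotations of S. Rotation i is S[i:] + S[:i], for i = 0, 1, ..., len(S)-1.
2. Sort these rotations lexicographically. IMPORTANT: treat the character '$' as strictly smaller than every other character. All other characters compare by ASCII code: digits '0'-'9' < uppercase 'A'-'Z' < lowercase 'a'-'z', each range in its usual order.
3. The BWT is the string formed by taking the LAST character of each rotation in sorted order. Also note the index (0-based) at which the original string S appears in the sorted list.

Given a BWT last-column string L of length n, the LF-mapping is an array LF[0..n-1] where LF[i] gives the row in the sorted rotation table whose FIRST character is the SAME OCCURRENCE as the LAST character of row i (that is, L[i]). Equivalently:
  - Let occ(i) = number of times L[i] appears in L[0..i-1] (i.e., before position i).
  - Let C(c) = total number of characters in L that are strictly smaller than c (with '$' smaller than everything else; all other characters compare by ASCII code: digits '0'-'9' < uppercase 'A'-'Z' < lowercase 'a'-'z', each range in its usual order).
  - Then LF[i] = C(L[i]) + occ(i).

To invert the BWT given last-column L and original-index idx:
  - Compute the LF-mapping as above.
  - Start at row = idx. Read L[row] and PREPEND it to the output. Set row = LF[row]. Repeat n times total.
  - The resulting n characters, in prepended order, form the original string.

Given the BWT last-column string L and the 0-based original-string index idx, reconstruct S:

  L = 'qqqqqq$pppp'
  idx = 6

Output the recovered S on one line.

LF mapping: 5 6 7 8 9 10 0 1 2 3 4
Walk LF starting at row 6, prepending L[row]:
  step 1: row=6, L[6]='$', prepend. Next row=LF[6]=0
  step 2: row=0, L[0]='q', prepend. Next row=LF[0]=5
  step 3: row=5, L[5]='q', prepend. Next row=LF[5]=10
  step 4: row=10, L[10]='p', prepend. Next row=LF[10]=4
  step 5: row=4, L[4]='q', prepend. Next row=LF[4]=9
  step 6: row=9, L[9]='p', prepend. Next row=LF[9]=3
  step 7: row=3, L[3]='q', prepend. Next row=LF[3]=8
  step 8: row=8, L[8]='p', prepend. Next row=LF[8]=2
  step 9: row=2, L[2]='q', prepend. Next row=LF[2]=7
  step 10: row=7, L[7]='p', prepend. Next row=LF[7]=1
  step 11: row=1, L[1]='q', prepend. Next row=LF[1]=6
Reversed output: qpqpqpqpqq$

Answer: qpqpqpqpqq$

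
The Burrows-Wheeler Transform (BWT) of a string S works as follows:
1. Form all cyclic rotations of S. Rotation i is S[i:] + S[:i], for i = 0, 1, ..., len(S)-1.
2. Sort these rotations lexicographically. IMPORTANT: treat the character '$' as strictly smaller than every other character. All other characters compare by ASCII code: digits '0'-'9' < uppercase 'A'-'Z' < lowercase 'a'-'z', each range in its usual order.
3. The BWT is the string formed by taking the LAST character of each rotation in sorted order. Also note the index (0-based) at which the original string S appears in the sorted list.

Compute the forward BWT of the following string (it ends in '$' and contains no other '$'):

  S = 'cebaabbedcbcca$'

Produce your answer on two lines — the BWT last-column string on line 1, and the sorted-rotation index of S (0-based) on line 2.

All 15 rotations (rotation i = S[i:]+S[:i]):
  rot[0] = cebaabbedcbcca$
  rot[1] = ebaabbedcbcca$c
  rot[2] = baabbedcbcca$ce
  rot[3] = aabbedcbcca$ceb
  rot[4] = abbedcbcca$ceba
  rot[5] = bbedcbcca$cebaa
  rot[6] = bedcbcca$cebaab
  rot[7] = edcbcca$cebaabb
  rot[8] = dcbcca$cebaabbe
  rot[9] = cbcca$cebaabbed
  rot[10] = bcca$cebaabbedc
  rot[11] = cca$cebaabbedcb
  rot[12] = ca$cebaabbedcbc
  rot[13] = a$cebaabbedcbcc
  rot[14] = $cebaabbedcbcca
Sorted (with $ < everything):
  sorted[0] = $cebaabbedcbcca  (last char: 'a')
  sorted[1] = a$cebaabbedcbcc  (last char: 'c')
  sorted[2] = aabbedcbcca$ceb  (last char: 'b')
  sorted[3] = abbedcbcca$ceba  (last char: 'a')
  sorted[4] = baabbedcbcca$ce  (last char: 'e')
  sorted[5] = bbedcbcca$cebaa  (last char: 'a')
  sorted[6] = bcca$cebaabbedc  (last char: 'c')
  sorted[7] = bedcbcca$cebaab  (last char: 'b')
  sorted[8] = ca$cebaabbedcbc  (last char: 'c')
  sorted[9] = cbcca$cebaabbed  (last char: 'd')
  sorted[10] = cca$cebaabbedcb  (last char: 'b')
  sorted[11] = cebaabbedcbcca$  (last char: '$')
  sorted[12] = dcbcca$cebaabbe  (last char: 'e')
  sorted[13] = ebaabbedcbcca$c  (last char: 'c')
  sorted[14] = edcbcca$cebaabb  (last char: 'b')
Last column: acbaeacbcdb$ecb
Original string S is at sorted index 11

Answer: acbaeacbcdb$ecb
11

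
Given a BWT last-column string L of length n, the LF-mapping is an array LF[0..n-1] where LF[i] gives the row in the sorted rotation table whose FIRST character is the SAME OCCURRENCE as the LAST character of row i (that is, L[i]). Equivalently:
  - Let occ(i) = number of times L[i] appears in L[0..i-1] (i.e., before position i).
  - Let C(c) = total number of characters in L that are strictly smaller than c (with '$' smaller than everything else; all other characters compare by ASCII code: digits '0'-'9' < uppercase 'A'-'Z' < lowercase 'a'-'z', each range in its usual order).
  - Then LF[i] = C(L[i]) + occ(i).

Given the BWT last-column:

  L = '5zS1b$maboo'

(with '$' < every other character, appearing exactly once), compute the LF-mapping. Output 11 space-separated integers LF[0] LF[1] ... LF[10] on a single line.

Char counts: '$':1, '1':1, '5':1, 'S':1, 'a':1, 'b':2, 'm':1, 'o':2, 'z':1
C (first-col start): C('$')=0, C('1')=1, C('5')=2, C('S')=3, C('a')=4, C('b')=5, C('m')=7, C('o')=8, C('z')=10
L[0]='5': occ=0, LF[0]=C('5')+0=2+0=2
L[1]='z': occ=0, LF[1]=C('z')+0=10+0=10
L[2]='S': occ=0, LF[2]=C('S')+0=3+0=3
L[3]='1': occ=0, LF[3]=C('1')+0=1+0=1
L[4]='b': occ=0, LF[4]=C('b')+0=5+0=5
L[5]='$': occ=0, LF[5]=C('$')+0=0+0=0
L[6]='m': occ=0, LF[6]=C('m')+0=7+0=7
L[7]='a': occ=0, LF[7]=C('a')+0=4+0=4
L[8]='b': occ=1, LF[8]=C('b')+1=5+1=6
L[9]='o': occ=0, LF[9]=C('o')+0=8+0=8
L[10]='o': occ=1, LF[10]=C('o')+1=8+1=9

Answer: 2 10 3 1 5 0 7 4 6 8 9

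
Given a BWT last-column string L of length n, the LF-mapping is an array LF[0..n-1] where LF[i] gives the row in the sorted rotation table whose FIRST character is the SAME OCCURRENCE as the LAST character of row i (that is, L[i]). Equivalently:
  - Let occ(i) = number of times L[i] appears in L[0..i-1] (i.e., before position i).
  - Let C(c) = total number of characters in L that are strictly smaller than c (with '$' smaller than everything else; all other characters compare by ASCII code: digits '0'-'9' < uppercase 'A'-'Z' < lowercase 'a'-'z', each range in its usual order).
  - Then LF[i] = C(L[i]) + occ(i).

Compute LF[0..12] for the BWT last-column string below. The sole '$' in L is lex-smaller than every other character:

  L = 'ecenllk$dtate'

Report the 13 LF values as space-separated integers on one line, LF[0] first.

Char counts: '$':1, 'a':1, 'c':1, 'd':1, 'e':3, 'k':1, 'l':2, 'n':1, 't':2
C (first-col start): C('$')=0, C('a')=1, C('c')=2, C('d')=3, C('e')=4, C('k')=7, C('l')=8, C('n')=10, C('t')=11
L[0]='e': occ=0, LF[0]=C('e')+0=4+0=4
L[1]='c': occ=0, LF[1]=C('c')+0=2+0=2
L[2]='e': occ=1, LF[2]=C('e')+1=4+1=5
L[3]='n': occ=0, LF[3]=C('n')+0=10+0=10
L[4]='l': occ=0, LF[4]=C('l')+0=8+0=8
L[5]='l': occ=1, LF[5]=C('l')+1=8+1=9
L[6]='k': occ=0, LF[6]=C('k')+0=7+0=7
L[7]='$': occ=0, LF[7]=C('$')+0=0+0=0
L[8]='d': occ=0, LF[8]=C('d')+0=3+0=3
L[9]='t': occ=0, LF[9]=C('t')+0=11+0=11
L[10]='a': occ=0, LF[10]=C('a')+0=1+0=1
L[11]='t': occ=1, LF[11]=C('t')+1=11+1=12
L[12]='e': occ=2, LF[12]=C('e')+2=4+2=6

Answer: 4 2 5 10 8 9 7 0 3 11 1 12 6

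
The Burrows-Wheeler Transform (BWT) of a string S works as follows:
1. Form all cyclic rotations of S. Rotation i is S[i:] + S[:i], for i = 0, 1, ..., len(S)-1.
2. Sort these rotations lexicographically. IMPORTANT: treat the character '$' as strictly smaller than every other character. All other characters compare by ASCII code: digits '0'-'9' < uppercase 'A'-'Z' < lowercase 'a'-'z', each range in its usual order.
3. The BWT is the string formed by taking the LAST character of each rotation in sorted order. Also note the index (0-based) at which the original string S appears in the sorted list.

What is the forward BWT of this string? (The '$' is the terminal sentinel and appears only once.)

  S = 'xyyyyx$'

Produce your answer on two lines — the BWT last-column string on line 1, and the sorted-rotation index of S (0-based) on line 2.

Answer: xy$yyyx
2

Derivation:
All 7 rotations (rotation i = S[i:]+S[:i]):
  rot[0] = xyyyyx$
  rot[1] = yyyyx$x
  rot[2] = yyyx$xy
  rot[3] = yyx$xyy
  rot[4] = yx$xyyy
  rot[5] = x$xyyyy
  rot[6] = $xyyyyx
Sorted (with $ < everything):
  sorted[0] = $xyyyyx  (last char: 'x')
  sorted[1] = x$xyyyy  (last char: 'y')
  sorted[2] = xyyyyx$  (last char: '$')
  sorted[3] = yx$xyyy  (last char: 'y')
  sorted[4] = yyx$xyy  (last char: 'y')
  sorted[5] = yyyx$xy  (last char: 'y')
  sorted[6] = yyyyx$x  (last char: 'x')
Last column: xy$yyyx
Original string S is at sorted index 2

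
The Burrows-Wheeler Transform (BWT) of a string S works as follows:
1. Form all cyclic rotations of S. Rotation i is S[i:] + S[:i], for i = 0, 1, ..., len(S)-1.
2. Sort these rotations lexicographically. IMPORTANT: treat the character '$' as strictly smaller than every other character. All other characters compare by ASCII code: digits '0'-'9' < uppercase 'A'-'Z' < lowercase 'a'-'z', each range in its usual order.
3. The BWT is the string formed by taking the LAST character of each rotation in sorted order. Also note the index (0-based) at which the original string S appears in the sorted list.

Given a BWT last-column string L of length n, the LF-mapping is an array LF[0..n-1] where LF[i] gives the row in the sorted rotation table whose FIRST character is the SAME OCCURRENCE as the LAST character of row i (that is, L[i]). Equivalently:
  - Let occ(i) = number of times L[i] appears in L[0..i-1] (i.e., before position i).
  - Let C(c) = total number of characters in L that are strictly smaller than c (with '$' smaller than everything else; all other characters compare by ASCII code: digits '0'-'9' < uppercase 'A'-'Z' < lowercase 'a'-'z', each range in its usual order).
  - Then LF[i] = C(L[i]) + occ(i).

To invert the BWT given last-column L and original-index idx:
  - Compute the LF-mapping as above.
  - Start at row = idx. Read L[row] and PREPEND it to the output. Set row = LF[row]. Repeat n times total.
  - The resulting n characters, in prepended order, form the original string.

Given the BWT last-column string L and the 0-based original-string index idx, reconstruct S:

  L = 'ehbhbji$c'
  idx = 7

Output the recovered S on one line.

LF mapping: 4 5 1 6 2 8 7 0 3
Walk LF starting at row 7, prepending L[row]:
  step 1: row=7, L[7]='$', prepend. Next row=LF[7]=0
  step 2: row=0, L[0]='e', prepend. Next row=LF[0]=4
  step 3: row=4, L[4]='b', prepend. Next row=LF[4]=2
  step 4: row=2, L[2]='b', prepend. Next row=LF[2]=1
  step 5: row=1, L[1]='h', prepend. Next row=LF[1]=5
  step 6: row=5, L[5]='j', prepend. Next row=LF[5]=8
  step 7: row=8, L[8]='c', prepend. Next row=LF[8]=3
  step 8: row=3, L[3]='h', prepend. Next row=LF[3]=6
  step 9: row=6, L[6]='i', prepend. Next row=LF[6]=7
Reversed output: ihcjhbbe$

Answer: ihcjhbbe$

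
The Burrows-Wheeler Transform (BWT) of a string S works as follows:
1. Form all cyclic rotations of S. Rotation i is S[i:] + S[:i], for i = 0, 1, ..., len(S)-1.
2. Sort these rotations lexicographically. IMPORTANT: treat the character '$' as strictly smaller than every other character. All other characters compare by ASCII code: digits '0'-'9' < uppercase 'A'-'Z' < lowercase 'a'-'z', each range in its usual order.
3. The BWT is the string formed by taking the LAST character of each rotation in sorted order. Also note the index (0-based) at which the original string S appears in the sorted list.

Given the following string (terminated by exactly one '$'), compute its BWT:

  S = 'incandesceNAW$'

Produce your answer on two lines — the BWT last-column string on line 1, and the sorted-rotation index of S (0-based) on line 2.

All 14 rotations (rotation i = S[i:]+S[:i]):
  rot[0] = incandesceNAW$
  rot[1] = ncandesceNAW$i
  rot[2] = candesceNAW$in
  rot[3] = andesceNAW$inc
  rot[4] = ndesceNAW$inca
  rot[5] = desceNAW$incan
  rot[6] = esceNAW$incand
  rot[7] = sceNAW$incande
  rot[8] = ceNAW$incandes
  rot[9] = eNAW$incandesc
  rot[10] = NAW$incandesce
  rot[11] = AW$incandesceN
  rot[12] = W$incandesceNA
  rot[13] = $incandesceNAW
Sorted (with $ < everything):
  sorted[0] = $incandesceNAW  (last char: 'W')
  sorted[1] = AW$incandesceN  (last char: 'N')
  sorted[2] = NAW$incandesce  (last char: 'e')
  sorted[3] = W$incandesceNA  (last char: 'A')
  sorted[4] = andesceNAW$inc  (last char: 'c')
  sorted[5] = candesceNAW$in  (last char: 'n')
  sorted[6] = ceNAW$incandes  (last char: 's')
  sorted[7] = desceNAW$incan  (last char: 'n')
  sorted[8] = eNAW$incandesc  (last char: 'c')
  sorted[9] = esceNAW$incand  (last char: 'd')
  sorted[10] = incandesceNAW$  (last char: '$')
  sorted[11] = ncandesceNAW$i  (last char: 'i')
  sorted[12] = ndesceNAW$inca  (last char: 'a')
  sorted[13] = sceNAW$incande  (last char: 'e')
Last column: WNeAcnsncd$iae
Original string S is at sorted index 10

Answer: WNeAcnsncd$iae
10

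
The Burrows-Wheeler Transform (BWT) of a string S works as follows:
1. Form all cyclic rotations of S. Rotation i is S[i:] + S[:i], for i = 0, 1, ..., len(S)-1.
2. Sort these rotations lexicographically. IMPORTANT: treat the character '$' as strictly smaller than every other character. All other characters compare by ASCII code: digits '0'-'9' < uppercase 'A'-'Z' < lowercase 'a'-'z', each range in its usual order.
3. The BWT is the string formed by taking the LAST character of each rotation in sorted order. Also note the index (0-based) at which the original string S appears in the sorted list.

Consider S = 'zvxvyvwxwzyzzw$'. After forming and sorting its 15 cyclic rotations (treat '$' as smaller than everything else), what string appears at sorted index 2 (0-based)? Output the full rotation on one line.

All 15 rotations (rotation i = S[i:]+S[:i]):
  rot[0] = zvxvyvwxwzyzzw$
  rot[1] = vxvyvwxwzyzzw$z
  rot[2] = xvyvwxwzyzzw$zv
  rot[3] = vyvwxwzyzzw$zvx
  rot[4] = yvwxwzyzzw$zvxv
  rot[5] = vwxwzyzzw$zvxvy
  rot[6] = wxwzyzzw$zvxvyv
  rot[7] = xwzyzzw$zvxvyvw
  rot[8] = wzyzzw$zvxvyvwx
  rot[9] = zyzzw$zvxvyvwxw
  rot[10] = yzzw$zvxvyvwxwz
  rot[11] = zzw$zvxvyvwxwzy
  rot[12] = zw$zvxvyvwxwzyz
  rot[13] = w$zvxvyvwxwzyzz
  rot[14] = $zvxvyvwxwzyzzw
Sorted (with $ < everything):
  sorted[0] = $zvxvyvwxwzyzzw
  sorted[1] = vwxwzyzzw$zvxvy
  sorted[2] = vxvyvwxwzyzzw$z
  sorted[3] = vyvwxwzyzzw$zvx
  sorted[4] = w$zvxvyvwxwzyzz
  sorted[5] = wxwzyzzw$zvxvyv
  sorted[6] = wzyzzw$zvxvyvwx
  sorted[7] = xvyvwxwzyzzw$zv
  sorted[8] = xwzyzzw$zvxvyvw
  sorted[9] = yvwxwzyzzw$zvxv
  sorted[10] = yzzw$zvxvyvwxwz
  sorted[11] = zvxvyvwxwzyzzw$
  sorted[12] = zw$zvxvyvwxwzyz
  sorted[13] = zyzzw$zvxvyvwxw
  sorted[14] = zzw$zvxvyvwxwzy
sorted[2] = vxvyvwxwzyzzw$z

Answer: vxvyvwxwzyzzw$z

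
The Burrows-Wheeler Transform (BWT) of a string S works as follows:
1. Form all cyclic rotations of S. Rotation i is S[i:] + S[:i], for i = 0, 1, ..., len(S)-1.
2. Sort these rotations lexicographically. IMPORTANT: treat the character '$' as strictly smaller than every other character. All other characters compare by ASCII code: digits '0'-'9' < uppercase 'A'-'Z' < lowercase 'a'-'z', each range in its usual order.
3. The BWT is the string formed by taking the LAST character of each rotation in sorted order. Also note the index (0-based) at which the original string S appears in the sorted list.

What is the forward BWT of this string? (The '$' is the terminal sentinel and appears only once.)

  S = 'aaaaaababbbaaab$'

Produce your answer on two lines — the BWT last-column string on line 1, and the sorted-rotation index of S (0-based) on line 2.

Answer: b$aabaaaaabababa
1

Derivation:
All 16 rotations (rotation i = S[i:]+S[:i]):
  rot[0] = aaaaaababbbaaab$
  rot[1] = aaaaababbbaaab$a
  rot[2] = aaaababbbaaab$aa
  rot[3] = aaababbbaaab$aaa
  rot[4] = aababbbaaab$aaaa
  rot[5] = ababbbaaab$aaaaa
  rot[6] = babbbaaab$aaaaaa
  rot[7] = abbbaaab$aaaaaab
  rot[8] = bbbaaab$aaaaaaba
  rot[9] = bbaaab$aaaaaabab
  rot[10] = baaab$aaaaaababb
  rot[11] = aaab$aaaaaababbb
  rot[12] = aab$aaaaaababbba
  rot[13] = ab$aaaaaababbbaa
  rot[14] = b$aaaaaababbbaaa
  rot[15] = $aaaaaababbbaaab
Sorted (with $ < everything):
  sorted[0] = $aaaaaababbbaaab  (last char: 'b')
  sorted[1] = aaaaaababbbaaab$  (last char: '$')
  sorted[2] = aaaaababbbaaab$a  (last char: 'a')
  sorted[3] = aaaababbbaaab$aa  (last char: 'a')
  sorted[4] = aaab$aaaaaababbb  (last char: 'b')
  sorted[5] = aaababbbaaab$aaa  (last char: 'a')
  sorted[6] = aab$aaaaaababbba  (last char: 'a')
  sorted[7] = aababbbaaab$aaaa  (last char: 'a')
  sorted[8] = ab$aaaaaababbbaa  (last char: 'a')
  sorted[9] = ababbbaaab$aaaaa  (last char: 'a')
  sorted[10] = abbbaaab$aaaaaab  (last char: 'b')
  sorted[11] = b$aaaaaababbbaaa  (last char: 'a')
  sorted[12] = baaab$aaaaaababb  (last char: 'b')
  sorted[13] = babbbaaab$aaaaaa  (last char: 'a')
  sorted[14] = bbaaab$aaaaaabab  (last char: 'b')
  sorted[15] = bbbaaab$aaaaaaba  (last char: 'a')
Last column: b$aabaaaaabababa
Original string S is at sorted index 1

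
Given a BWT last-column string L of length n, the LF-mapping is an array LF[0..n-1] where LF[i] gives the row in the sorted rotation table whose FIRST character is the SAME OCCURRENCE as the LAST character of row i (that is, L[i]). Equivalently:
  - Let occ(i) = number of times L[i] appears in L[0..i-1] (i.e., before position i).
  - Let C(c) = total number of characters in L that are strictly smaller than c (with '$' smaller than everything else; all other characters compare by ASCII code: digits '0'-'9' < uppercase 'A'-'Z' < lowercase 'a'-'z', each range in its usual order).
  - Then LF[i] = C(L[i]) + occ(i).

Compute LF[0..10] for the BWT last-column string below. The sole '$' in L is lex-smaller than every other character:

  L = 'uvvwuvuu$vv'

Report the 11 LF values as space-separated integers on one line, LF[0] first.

Answer: 1 5 6 10 2 7 3 4 0 8 9

Derivation:
Char counts: '$':1, 'u':4, 'v':5, 'w':1
C (first-col start): C('$')=0, C('u')=1, C('v')=5, C('w')=10
L[0]='u': occ=0, LF[0]=C('u')+0=1+0=1
L[1]='v': occ=0, LF[1]=C('v')+0=5+0=5
L[2]='v': occ=1, LF[2]=C('v')+1=5+1=6
L[3]='w': occ=0, LF[3]=C('w')+0=10+0=10
L[4]='u': occ=1, LF[4]=C('u')+1=1+1=2
L[5]='v': occ=2, LF[5]=C('v')+2=5+2=7
L[6]='u': occ=2, LF[6]=C('u')+2=1+2=3
L[7]='u': occ=3, LF[7]=C('u')+3=1+3=4
L[8]='$': occ=0, LF[8]=C('$')+0=0+0=0
L[9]='v': occ=3, LF[9]=C('v')+3=5+3=8
L[10]='v': occ=4, LF[10]=C('v')+4=5+4=9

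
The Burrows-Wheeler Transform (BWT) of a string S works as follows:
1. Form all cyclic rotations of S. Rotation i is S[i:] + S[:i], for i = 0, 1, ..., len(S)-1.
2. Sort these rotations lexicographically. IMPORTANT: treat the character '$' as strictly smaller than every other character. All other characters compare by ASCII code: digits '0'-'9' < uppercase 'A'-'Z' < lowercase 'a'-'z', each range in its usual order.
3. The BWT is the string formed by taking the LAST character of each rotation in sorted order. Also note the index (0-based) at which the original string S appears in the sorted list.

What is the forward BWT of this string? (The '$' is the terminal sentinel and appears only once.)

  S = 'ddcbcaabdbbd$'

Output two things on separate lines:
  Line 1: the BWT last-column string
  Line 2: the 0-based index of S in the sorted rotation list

All 13 rotations (rotation i = S[i:]+S[:i]):
  rot[0] = ddcbcaabdbbd$
  rot[1] = dcbcaabdbbd$d
  rot[2] = cbcaabdbbd$dd
  rot[3] = bcaabdbbd$ddc
  rot[4] = caabdbbd$ddcb
  rot[5] = aabdbbd$ddcbc
  rot[6] = abdbbd$ddcbca
  rot[7] = bdbbd$ddcbcaa
  rot[8] = dbbd$ddcbcaab
  rot[9] = bbd$ddcbcaabd
  rot[10] = bd$ddcbcaabdb
  rot[11] = d$ddcbcaabdbb
  rot[12] = $ddcbcaabdbbd
Sorted (with $ < everything):
  sorted[0] = $ddcbcaabdbbd  (last char: 'd')
  sorted[1] = aabdbbd$ddcbc  (last char: 'c')
  sorted[2] = abdbbd$ddcbca  (last char: 'a')
  sorted[3] = bbd$ddcbcaabd  (last char: 'd')
  sorted[4] = bcaabdbbd$ddc  (last char: 'c')
  sorted[5] = bd$ddcbcaabdb  (last char: 'b')
  sorted[6] = bdbbd$ddcbcaa  (last char: 'a')
  sorted[7] = caabdbbd$ddcb  (last char: 'b')
  sorted[8] = cbcaabdbbd$dd  (last char: 'd')
  sorted[9] = d$ddcbcaabdbb  (last char: 'b')
  sorted[10] = dbbd$ddcbcaab  (last char: 'b')
  sorted[11] = dcbcaabdbbd$d  (last char: 'd')
  sorted[12] = ddcbcaabdbbd$  (last char: '$')
Last column: dcadcbabdbbd$
Original string S is at sorted index 12

Answer: dcadcbabdbbd$
12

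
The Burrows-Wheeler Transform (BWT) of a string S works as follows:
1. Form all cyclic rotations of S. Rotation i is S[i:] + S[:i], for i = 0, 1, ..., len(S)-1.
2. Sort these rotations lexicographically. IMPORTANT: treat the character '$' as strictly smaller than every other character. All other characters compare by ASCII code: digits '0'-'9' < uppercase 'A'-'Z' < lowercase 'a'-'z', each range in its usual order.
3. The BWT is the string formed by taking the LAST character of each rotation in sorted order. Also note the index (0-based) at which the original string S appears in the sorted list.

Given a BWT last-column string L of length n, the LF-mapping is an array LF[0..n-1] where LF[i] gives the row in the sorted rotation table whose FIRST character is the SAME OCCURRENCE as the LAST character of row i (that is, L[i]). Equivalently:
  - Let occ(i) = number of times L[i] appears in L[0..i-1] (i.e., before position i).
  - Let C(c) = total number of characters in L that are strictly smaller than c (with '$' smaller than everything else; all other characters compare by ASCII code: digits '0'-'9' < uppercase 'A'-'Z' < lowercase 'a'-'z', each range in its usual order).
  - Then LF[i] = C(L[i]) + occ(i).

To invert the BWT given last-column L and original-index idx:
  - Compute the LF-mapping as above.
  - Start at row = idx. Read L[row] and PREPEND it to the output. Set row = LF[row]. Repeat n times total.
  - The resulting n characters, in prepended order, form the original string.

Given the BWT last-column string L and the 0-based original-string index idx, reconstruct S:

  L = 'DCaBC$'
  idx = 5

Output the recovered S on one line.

LF mapping: 4 2 5 1 3 0
Walk LF starting at row 5, prepending L[row]:
  step 1: row=5, L[5]='$', prepend. Next row=LF[5]=0
  step 2: row=0, L[0]='D', prepend. Next row=LF[0]=4
  step 3: row=4, L[4]='C', prepend. Next row=LF[4]=3
  step 4: row=3, L[3]='B', prepend. Next row=LF[3]=1
  step 5: row=1, L[1]='C', prepend. Next row=LF[1]=2
  step 6: row=2, L[2]='a', prepend. Next row=LF[2]=5
Reversed output: aCBCD$

Answer: aCBCD$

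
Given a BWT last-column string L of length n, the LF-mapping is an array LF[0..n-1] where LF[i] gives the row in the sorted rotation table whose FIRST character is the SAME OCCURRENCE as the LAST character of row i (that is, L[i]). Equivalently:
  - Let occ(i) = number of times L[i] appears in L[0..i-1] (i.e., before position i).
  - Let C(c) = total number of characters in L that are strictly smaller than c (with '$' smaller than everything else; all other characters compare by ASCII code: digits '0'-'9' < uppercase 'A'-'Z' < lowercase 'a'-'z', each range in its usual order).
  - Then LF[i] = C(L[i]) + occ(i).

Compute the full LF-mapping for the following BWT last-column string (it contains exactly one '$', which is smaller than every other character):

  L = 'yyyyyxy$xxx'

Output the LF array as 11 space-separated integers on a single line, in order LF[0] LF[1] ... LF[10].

Answer: 5 6 7 8 9 1 10 0 2 3 4

Derivation:
Char counts: '$':1, 'x':4, 'y':6
C (first-col start): C('$')=0, C('x')=1, C('y')=5
L[0]='y': occ=0, LF[0]=C('y')+0=5+0=5
L[1]='y': occ=1, LF[1]=C('y')+1=5+1=6
L[2]='y': occ=2, LF[2]=C('y')+2=5+2=7
L[3]='y': occ=3, LF[3]=C('y')+3=5+3=8
L[4]='y': occ=4, LF[4]=C('y')+4=5+4=9
L[5]='x': occ=0, LF[5]=C('x')+0=1+0=1
L[6]='y': occ=5, LF[6]=C('y')+5=5+5=10
L[7]='$': occ=0, LF[7]=C('$')+0=0+0=0
L[8]='x': occ=1, LF[8]=C('x')+1=1+1=2
L[9]='x': occ=2, LF[9]=C('x')+2=1+2=3
L[10]='x': occ=3, LF[10]=C('x')+3=1+3=4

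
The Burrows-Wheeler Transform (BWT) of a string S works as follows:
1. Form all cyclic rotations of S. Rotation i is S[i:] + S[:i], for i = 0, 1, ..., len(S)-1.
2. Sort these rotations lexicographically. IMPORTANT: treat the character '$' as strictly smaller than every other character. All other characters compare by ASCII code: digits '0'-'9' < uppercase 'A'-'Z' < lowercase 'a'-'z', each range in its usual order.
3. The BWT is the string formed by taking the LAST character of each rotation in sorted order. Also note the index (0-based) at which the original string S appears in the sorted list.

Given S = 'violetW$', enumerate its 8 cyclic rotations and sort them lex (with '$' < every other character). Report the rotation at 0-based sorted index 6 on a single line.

All 8 rotations (rotation i = S[i:]+S[:i]):
  rot[0] = violetW$
  rot[1] = ioletW$v
  rot[2] = oletW$vi
  rot[3] = letW$vio
  rot[4] = etW$viol
  rot[5] = tW$viole
  rot[6] = W$violet
  rot[7] = $violetW
Sorted (with $ < everything):
  sorted[0] = $violetW
  sorted[1] = W$violet
  sorted[2] = etW$viol
  sorted[3] = ioletW$v
  sorted[4] = letW$vio
  sorted[5] = oletW$vi
  sorted[6] = tW$viole
  sorted[7] = violetW$
sorted[6] = tW$viole

Answer: tW$viole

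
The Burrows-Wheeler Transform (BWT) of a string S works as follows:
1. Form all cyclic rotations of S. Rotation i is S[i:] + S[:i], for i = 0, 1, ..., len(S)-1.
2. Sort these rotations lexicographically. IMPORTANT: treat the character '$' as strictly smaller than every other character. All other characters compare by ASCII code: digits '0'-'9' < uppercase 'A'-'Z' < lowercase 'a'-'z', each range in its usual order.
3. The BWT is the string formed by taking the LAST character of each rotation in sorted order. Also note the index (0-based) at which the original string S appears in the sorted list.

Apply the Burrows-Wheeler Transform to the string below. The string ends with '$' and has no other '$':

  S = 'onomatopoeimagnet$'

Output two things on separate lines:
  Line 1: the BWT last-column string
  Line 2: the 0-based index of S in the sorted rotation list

Answer: tmmonaeiogopn$toea
13

Derivation:
All 18 rotations (rotation i = S[i:]+S[:i]):
  rot[0] = onomatopoeimagnet$
  rot[1] = nomatopoeimagnet$o
  rot[2] = omatopoeimagnet$on
  rot[3] = matopoeimagnet$ono
  rot[4] = atopoeimagnet$onom
  rot[5] = topoeimagnet$onoma
  rot[6] = opoeimagnet$onomat
  rot[7] = poeimagnet$onomato
  rot[8] = oeimagnet$onomatop
  rot[9] = eimagnet$onomatopo
  rot[10] = imagnet$onomatopoe
  rot[11] = magnet$onomatopoei
  rot[12] = agnet$onomatopoeim
  rot[13] = gnet$onomatopoeima
  rot[14] = net$onomatopoeimag
  rot[15] = et$onomatopoeimagn
  rot[16] = t$onomatopoeimagne
  rot[17] = $onomatopoeimagnet
Sorted (with $ < everything):
  sorted[0] = $onomatopoeimagnet  (last char: 't')
  sorted[1] = agnet$onomatopoeim  (last char: 'm')
  sorted[2] = atopoeimagnet$onom  (last char: 'm')
  sorted[3] = eimagnet$onomatopo  (last char: 'o')
  sorted[4] = et$onomatopoeimagn  (last char: 'n')
  sorted[5] = gnet$onomatopoeima  (last char: 'a')
  sorted[6] = imagnet$onomatopoe  (last char: 'e')
  sorted[7] = magnet$onomatopoei  (last char: 'i')
  sorted[8] = matopoeimagnet$ono  (last char: 'o')
  sorted[9] = net$onomatopoeimag  (last char: 'g')
  sorted[10] = nomatopoeimagnet$o  (last char: 'o')
  sorted[11] = oeimagnet$onomatop  (last char: 'p')
  sorted[12] = omatopoeimagnet$on  (last char: 'n')
  sorted[13] = onomatopoeimagnet$  (last char: '$')
  sorted[14] = opoeimagnet$onomat  (last char: 't')
  sorted[15] = poeimagnet$onomato  (last char: 'o')
  sorted[16] = t$onomatopoeimagne  (last char: 'e')
  sorted[17] = topoeimagnet$onoma  (last char: 'a')
Last column: tmmonaeiogopn$toea
Original string S is at sorted index 13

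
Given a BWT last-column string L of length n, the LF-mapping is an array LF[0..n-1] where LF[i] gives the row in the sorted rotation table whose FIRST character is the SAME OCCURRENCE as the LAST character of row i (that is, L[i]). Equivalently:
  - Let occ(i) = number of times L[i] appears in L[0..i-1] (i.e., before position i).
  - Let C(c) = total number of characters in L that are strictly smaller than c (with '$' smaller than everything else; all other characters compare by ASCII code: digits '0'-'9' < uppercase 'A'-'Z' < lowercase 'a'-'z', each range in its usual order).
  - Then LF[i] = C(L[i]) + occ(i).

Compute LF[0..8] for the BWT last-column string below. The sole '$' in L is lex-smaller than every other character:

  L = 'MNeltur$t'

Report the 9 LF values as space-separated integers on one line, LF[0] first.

Char counts: '$':1, 'M':1, 'N':1, 'e':1, 'l':1, 'r':1, 't':2, 'u':1
C (first-col start): C('$')=0, C('M')=1, C('N')=2, C('e')=3, C('l')=4, C('r')=5, C('t')=6, C('u')=8
L[0]='M': occ=0, LF[0]=C('M')+0=1+0=1
L[1]='N': occ=0, LF[1]=C('N')+0=2+0=2
L[2]='e': occ=0, LF[2]=C('e')+0=3+0=3
L[3]='l': occ=0, LF[3]=C('l')+0=4+0=4
L[4]='t': occ=0, LF[4]=C('t')+0=6+0=6
L[5]='u': occ=0, LF[5]=C('u')+0=8+0=8
L[6]='r': occ=0, LF[6]=C('r')+0=5+0=5
L[7]='$': occ=0, LF[7]=C('$')+0=0+0=0
L[8]='t': occ=1, LF[8]=C('t')+1=6+1=7

Answer: 1 2 3 4 6 8 5 0 7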